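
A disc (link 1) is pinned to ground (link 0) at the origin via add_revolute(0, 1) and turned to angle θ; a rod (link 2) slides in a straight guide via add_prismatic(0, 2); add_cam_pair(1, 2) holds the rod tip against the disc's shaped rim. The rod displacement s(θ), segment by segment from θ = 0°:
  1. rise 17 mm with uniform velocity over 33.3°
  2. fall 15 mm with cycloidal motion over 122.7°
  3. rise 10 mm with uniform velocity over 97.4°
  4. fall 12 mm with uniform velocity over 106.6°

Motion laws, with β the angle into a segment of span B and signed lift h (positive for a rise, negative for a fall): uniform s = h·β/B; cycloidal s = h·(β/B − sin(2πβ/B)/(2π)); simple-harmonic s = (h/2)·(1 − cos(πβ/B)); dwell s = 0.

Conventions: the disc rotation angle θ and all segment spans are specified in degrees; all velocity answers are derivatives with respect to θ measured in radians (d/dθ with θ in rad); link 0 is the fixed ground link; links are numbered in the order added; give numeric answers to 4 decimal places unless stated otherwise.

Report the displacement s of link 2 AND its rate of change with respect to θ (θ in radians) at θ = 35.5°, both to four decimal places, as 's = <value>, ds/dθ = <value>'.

segment 1 (0° to 33.3°, uniform, h = 17) is passed completely: s = 0.0000 + (17) = 17.0000
θ = 35.5° falls in segment 2 (33.3° to 156°, cycloidal, h = -15): β = 35.5 − 33.3 = 2.2°, B = 122.7°; Δs = -15·(0.0179 − sin(2π·0.0179)/(2π)) = -0.0006; s = 17.0000 − 0.0006 = 16.9994
velocity in seg [33.3°–156°] (cycloidal), θ in radians: β = 2.2° = 0.0384 rad, B = 122.7° = 2.1415 rad; ds/dθ = (h/B)(1 − cos(2πβ/B)) = ((-15)/2.1415)(1 − cos(2π·0.0179)) = -0.044401 mm/rad

s = 16.9994, ds/dθ = -0.0444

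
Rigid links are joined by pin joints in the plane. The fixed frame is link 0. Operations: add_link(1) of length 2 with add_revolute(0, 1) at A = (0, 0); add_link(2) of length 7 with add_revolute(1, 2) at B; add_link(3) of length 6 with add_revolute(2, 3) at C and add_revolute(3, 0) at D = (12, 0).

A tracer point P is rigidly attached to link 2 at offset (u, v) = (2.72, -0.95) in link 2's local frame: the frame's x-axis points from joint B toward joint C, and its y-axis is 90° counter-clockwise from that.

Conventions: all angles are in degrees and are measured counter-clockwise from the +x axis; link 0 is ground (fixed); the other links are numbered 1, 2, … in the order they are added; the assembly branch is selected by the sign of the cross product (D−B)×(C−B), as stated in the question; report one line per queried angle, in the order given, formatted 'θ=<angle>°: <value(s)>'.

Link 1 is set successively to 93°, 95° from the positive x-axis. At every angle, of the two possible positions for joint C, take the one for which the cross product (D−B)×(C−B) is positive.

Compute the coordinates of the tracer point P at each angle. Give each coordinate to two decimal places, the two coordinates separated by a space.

A=(0,0), D=(12.00,0)
θ=93°: B = A + 2.00·(cos93°, sin93°) = (-0.1047, 1.9973)
θ=93°: |BD| = 12.2683
θ=93°: circle(B,7.00) ∩ circle(D,6.00): a=6.6640, h=2.1427
θ=93°:   candidates: C₊=(6.8192,3.0265) cross=26.288; C₋=(6.1216,-1.2018) cross=-26.288
θ=93°:   branch + wants cross > 0 → take C=(6.8192,3.0265) (cross=26.288)
θ=93°: ex = (C−B)/|BC| = (0.9891,0.1470); ey = (-0.1470,0.9891)
θ=93°: P = B + 2.72·ex + -0.95·ey = (2.7254,1.4575)
θ=95°: B = A + 2.00·(cos95°, sin95°) = (-0.1743, 1.9924)
θ=95°: |BD| = 12.3363
θ=95°: circle(B,7.00) ∩ circle(D,6.00): a=6.6950, h=2.0437
θ=95°:   candidates: C₊=(6.7629,2.9279) cross=25.211; C₋=(6.1028,-1.1057) cross=-25.211
θ=95°:   branch + wants cross > 0 → take C=(6.7629,2.9279) (cross=25.211)
θ=95°: ex = (C−B)/|BC| = (0.9910,0.1336); ey = (-0.1336,0.9910)
θ=95°: P = B + 2.72·ex + -0.95·ey = (2.6483,1.4144)

θ=93°: 2.73 1.46
θ=95°: 2.65 1.41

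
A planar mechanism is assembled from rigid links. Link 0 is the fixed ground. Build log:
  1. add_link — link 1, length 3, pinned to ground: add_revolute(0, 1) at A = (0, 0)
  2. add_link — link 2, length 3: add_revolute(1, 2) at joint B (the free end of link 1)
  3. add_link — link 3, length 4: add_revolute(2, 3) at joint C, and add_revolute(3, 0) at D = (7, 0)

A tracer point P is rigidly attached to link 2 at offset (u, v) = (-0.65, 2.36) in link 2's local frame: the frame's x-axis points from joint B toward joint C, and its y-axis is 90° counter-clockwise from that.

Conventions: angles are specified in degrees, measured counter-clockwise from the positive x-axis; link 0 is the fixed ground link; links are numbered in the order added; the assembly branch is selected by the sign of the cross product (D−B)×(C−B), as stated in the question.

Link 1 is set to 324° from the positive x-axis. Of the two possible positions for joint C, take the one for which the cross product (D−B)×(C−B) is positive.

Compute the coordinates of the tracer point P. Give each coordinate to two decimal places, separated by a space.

A=(0,0), D=(7.00,0)
B = A + 3.00·(cos324°, sin324°) = (2.4271, -1.7634)
|BD| = 4.9012
circle(B,3.00) ∩ circle(D,4.00): a=1.7365, h=2.4464
  candidates: C₊=(3.1671,1.1439) cross=11.990; C₋=(4.9274,-3.4212) cross=-11.990
  branch + wants cross > 0 → take C=(3.1671,1.1439) (cross=11.990)
ex = (C−B)/|BC| = (0.2467,0.9691); ey = (-0.9691,0.2467)
P = B + -0.65·ex + 2.36·ey = (-0.0204,-1.8111)

-0.02 -1.81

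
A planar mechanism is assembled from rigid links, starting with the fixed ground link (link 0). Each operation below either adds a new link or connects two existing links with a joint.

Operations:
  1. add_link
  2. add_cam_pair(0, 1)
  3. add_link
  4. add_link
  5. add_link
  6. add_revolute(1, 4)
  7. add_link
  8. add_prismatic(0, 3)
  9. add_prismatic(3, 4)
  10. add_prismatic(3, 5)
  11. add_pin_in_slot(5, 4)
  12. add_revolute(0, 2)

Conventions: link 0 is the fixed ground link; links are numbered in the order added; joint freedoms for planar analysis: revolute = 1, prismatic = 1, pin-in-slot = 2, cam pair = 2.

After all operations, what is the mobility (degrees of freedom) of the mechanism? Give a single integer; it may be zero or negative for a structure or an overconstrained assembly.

L=1 J1=0 J2=0
add link → L=2 J1=0 J2=0
C@0,1 dof=2 J2 → L=2 J1=0 J2=1
add link → L=3 J1=0 J2=1
add link → L=4 J1=0 J2=1
add link → L=5 J1=0 J2=1
R@1,4 dof=1 J1 → L=5 J1=1 J2=1
add link → L=6 J1=1 J2=1
P@0,3 dof=1 J1 → L=6 J1=2 J2=1
P@3,4 dof=1 J1 → L=6 J1=3 J2=1
P@3,5 dof=1 J1 → L=6 J1=4 J2=1
PS@5,4 dof=2 J2 → L=6 J1=4 J2=2
R@0,2 dof=1 J1 → L=6 J1=5 J2=2
M=3(L−1)−2J1−J2=3·5−2·5−2=3

M = 3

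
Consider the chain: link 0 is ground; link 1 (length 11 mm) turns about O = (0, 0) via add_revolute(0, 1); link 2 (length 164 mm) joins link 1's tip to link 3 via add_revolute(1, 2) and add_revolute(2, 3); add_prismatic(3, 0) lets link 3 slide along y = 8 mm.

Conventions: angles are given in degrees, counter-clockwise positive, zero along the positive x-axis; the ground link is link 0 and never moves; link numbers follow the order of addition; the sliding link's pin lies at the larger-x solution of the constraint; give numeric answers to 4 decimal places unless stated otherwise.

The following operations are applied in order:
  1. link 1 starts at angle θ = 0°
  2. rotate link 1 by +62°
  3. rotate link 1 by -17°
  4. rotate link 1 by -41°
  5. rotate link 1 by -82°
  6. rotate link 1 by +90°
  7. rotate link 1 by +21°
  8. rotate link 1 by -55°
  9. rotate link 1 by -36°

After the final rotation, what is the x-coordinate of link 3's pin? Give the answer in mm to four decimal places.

geometry: r = 11 mm, L = 164 mm, e = 8 mm; θ starts at 0°
rotate link 1 by +62°: θ ← 0° +62° = 62°
rotate link 1 by -17°: θ ← 62° -17° = 45°
rotate link 1 by -41°: θ ← 45° -41° = 4°
rotate link 1 by -82°: θ ← 4° -82° = -78°
rotate link 1 by +90°: θ ← -78° +90° = 12°
rotate link 1 by +21°: θ ← 12° +21° = 33°
rotate link 1 by -55°: θ ← 33° -55° = -22°
rotate link 1 by -36°: θ ← -22° -36° = -58°
crank pin P = (r cos θ, r sin θ) = (5.829112, -9.328529)
h = r sin θ − e = -9.328529 − 8 = -17.328529
x = r cos θ + √(L² − h²) = 5.829112 + 163.081949 = 168.911061

168.9111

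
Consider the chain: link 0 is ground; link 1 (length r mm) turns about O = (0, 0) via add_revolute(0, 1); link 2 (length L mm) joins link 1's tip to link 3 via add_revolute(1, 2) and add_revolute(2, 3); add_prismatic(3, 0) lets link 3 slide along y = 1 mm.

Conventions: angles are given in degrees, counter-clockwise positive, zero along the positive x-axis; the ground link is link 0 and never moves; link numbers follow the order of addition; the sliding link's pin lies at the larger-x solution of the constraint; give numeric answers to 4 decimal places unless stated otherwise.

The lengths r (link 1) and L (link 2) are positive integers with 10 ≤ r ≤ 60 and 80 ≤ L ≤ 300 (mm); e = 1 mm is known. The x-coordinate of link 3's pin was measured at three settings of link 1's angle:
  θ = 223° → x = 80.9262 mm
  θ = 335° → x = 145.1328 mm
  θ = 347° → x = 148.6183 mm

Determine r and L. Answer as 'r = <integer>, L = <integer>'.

constraint per measurement: (x − r cos θ)² + (r sin θ − e)² = L²
subtracting the θ₁ and θ₂ equations cancels the r² and L² terms:
r = (x₁² − x₂²) / (2[(x₁cos θ₁ + e sin θ₁) − (x₂cos θ₂ + e sin θ₂)]) = 38.0000 → r = 38
L² = (x₁ − r cos θ₁)² + (r sin θ₁ − e)² = 12543.9931 → L = 112.0000 → L = 112
check at θ₃=347°: x = 148.6183 (printed 148.6183) ✓

r = 38, L = 112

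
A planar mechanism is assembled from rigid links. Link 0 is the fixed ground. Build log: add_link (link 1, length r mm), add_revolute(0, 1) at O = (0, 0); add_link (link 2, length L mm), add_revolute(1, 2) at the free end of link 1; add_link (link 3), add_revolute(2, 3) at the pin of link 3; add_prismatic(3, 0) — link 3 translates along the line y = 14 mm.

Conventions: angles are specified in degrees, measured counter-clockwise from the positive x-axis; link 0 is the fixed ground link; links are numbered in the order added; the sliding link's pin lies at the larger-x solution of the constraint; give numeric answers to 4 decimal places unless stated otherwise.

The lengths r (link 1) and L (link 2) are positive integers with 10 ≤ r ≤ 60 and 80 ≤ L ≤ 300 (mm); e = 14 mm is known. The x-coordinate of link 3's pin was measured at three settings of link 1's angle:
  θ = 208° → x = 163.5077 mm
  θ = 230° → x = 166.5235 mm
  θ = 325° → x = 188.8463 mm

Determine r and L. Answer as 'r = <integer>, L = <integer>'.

constraint per measurement: (x − r cos θ)² + (r sin θ − e)² = L²
subtracting the θ₁ and θ₂ equations cancels the r² and L² terms:
r = (x₁² − x₂²) / (2[(x₁cos θ₁ + e sin θ₁) − (x₂cos θ₂ + e sin θ₂)]) = 14.9998 → r = 15
L² = (x₁ − r cos θ₁)² + (r sin θ₁ − e)² = 31684.0079 → L = 178.0000 → L = 178
check at θ₃=325°: x = 188.8463 (printed 188.8463) ✓

r = 15, L = 178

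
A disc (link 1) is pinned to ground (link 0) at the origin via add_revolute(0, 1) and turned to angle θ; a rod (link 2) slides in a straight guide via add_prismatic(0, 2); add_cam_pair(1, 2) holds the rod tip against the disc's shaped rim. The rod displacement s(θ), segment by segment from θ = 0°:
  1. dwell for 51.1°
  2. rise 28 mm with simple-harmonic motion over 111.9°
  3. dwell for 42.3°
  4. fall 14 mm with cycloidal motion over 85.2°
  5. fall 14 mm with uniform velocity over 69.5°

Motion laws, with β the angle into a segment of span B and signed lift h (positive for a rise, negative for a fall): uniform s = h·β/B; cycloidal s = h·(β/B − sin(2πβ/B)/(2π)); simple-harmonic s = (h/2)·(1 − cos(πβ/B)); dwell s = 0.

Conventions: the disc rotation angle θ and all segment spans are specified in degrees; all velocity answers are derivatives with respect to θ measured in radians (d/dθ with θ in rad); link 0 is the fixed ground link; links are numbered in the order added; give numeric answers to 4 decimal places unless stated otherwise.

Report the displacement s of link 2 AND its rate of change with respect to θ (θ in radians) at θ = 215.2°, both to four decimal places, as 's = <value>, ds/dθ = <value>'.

segment 1 (0° to 51.1°, dwell): s unchanged at 0.0000
segment 2 (51.1° to 163°, simple-harmonic, h = 28) is passed completely: s = 0.0000 + (28) = 28.0000
segment 3 (163° to 205.3°, dwell): s unchanged at 28.0000
θ = 215.2° falls in segment 4 (205.3° to 290.5°, cycloidal, h = -14): β = 215.2 − 205.3 = 9.9°, B = 85.2°; Δs = -14·(0.1162 − sin(2π·0.1162)/(2π)) = -0.1407; s = 28.0000 − 0.1407 = 27.8593
velocity in seg [205.3°–290.5°] (cycloidal), θ in radians: β = 9.9° = 0.1728 rad, B = 85.2° = 1.4870 rad; ds/dθ = (h/B)(1 − cos(2πβ/B)) = ((-14)/1.4870)(1 − cos(2π·0.1162)) = -2.399687 mm/rad

s = 27.8593, ds/dθ = -2.3997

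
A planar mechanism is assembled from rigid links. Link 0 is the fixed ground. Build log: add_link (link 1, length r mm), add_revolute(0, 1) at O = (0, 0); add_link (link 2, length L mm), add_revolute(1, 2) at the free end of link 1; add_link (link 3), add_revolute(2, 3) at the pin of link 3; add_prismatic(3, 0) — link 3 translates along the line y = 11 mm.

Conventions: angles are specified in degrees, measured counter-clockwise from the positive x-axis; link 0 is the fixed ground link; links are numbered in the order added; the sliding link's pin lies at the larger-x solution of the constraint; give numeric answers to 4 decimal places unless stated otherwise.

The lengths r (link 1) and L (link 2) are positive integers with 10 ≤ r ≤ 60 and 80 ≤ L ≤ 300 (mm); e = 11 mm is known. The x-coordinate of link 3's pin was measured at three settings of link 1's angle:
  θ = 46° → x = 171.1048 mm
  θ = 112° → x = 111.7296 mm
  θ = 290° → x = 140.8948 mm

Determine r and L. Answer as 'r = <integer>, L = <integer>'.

constraint per measurement: (x − r cos θ)² + (r sin θ − e)² = L²
subtracting the θ₁ and θ₂ equations cancels the r² and L² terms:
r = (x₁² − x₂²) / (2[(x₁cos θ₁ + e sin θ₁) − (x₂cos θ₂ + e sin θ₂)]) = 53.0000 → r = 53
L² = (x₁ − r cos θ₁)² + (r sin θ₁ − e)² = 18769.0079 → L = 137.0000 → L = 137
check at θ₃=290°: x = 140.8948 (printed 140.8948) ✓

r = 53, L = 137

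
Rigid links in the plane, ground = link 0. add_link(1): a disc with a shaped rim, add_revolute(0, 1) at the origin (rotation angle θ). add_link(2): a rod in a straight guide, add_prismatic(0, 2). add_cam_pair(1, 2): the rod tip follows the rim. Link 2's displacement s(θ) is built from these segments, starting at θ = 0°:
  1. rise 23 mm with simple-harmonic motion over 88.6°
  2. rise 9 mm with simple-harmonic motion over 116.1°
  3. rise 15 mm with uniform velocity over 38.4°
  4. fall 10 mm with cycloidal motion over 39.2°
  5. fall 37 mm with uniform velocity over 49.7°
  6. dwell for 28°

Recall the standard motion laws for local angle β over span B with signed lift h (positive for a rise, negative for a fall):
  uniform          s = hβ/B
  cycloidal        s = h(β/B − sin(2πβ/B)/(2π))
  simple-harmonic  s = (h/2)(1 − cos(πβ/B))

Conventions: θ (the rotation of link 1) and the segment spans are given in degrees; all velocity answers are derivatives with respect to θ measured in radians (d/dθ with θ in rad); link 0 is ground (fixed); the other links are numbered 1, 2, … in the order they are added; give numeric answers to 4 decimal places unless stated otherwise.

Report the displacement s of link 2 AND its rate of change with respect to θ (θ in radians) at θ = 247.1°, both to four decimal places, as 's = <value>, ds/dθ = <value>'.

segment 1 (0° to 88.6°, simple-harmonic, h = 23) is passed completely: s = 0.0000 + (23) = 23.0000
segment 2 (88.6° to 204.7°, simple-harmonic, h = 9) is passed completely: s = 23.0000 + (9) = 32.0000
segment 3 (204.7° to 243.1°, uniform, h = 15) is passed completely: s = 32.0000 + (15) = 47.0000
θ = 247.1° falls in segment 4 (243.1° to 282.3°, cycloidal, h = -10): β = 247.1 − 243.1 = 4°, B = 39.2°; Δs = -10·(0.1020 − sin(2π·0.1020)/(2π)) = -0.0685; s = 47.0000 − 0.0685 = 46.9315
velocity in seg [243.1°–282.3°] (cycloidal), θ in radians: β = 4° = 0.0698 rad, B = 39.2° = 0.6842 rad; ds/dθ = (h/B)(1 − cos(2πβ/B)) = ((-10)/0.6842)(1 − cos(2π·0.1020)) = -2.902592 mm/rad

s = 46.9315, ds/dθ = -2.9026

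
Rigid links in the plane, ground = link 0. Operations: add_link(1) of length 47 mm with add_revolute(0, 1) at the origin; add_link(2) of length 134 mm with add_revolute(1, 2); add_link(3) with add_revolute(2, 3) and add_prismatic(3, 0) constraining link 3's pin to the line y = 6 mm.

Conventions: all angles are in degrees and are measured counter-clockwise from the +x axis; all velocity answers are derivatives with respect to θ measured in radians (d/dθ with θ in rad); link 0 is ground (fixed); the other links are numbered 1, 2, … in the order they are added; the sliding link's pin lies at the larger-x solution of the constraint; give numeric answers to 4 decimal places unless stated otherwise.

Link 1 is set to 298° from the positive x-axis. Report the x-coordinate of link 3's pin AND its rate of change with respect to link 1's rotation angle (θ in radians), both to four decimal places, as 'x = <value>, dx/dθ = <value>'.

geometry: r = 47 mm, L = 134 mm, e = 6 mm
crank pin P = (r cos θ, r sin θ) = (22.065163, -41.498537)
h = r sin θ − e = -41.498537 − 6 = -47.498537
x = r cos θ + √(L² − h²) = 22.065163 + 125.299198 = 147.364361
dx/dθ = −r sin θ − h·r cos θ/√(L² − h²) (θ in radians; h = -47.498537) = 49.863020

x = 147.3644, dx/dθ = 49.8630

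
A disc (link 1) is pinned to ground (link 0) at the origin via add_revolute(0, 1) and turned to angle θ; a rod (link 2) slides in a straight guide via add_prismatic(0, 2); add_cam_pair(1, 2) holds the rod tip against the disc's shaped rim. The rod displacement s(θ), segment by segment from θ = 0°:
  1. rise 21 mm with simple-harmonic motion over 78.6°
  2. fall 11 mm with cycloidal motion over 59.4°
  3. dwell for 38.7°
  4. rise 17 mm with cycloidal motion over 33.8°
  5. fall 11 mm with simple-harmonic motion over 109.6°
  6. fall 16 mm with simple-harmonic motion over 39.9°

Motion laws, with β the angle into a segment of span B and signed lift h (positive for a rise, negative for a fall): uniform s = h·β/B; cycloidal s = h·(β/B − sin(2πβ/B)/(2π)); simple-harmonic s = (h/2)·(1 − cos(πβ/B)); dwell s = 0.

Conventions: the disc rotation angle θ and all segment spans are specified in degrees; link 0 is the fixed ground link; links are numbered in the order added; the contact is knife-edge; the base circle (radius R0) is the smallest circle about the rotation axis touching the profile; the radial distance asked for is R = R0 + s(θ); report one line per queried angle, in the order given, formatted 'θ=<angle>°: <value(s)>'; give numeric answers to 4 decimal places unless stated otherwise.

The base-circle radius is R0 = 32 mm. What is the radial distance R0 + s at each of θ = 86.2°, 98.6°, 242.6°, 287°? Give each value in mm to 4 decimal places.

segment 1 (0° to 78.6°, simple-harmonic, h = 21) is passed completely: s = 0.0000 + (21) = 21.0000
θ = 86.2° falls in segment 2 (78.6° to 138°, cycloidal, h = -11): β = 86.2 − 78.6 = 7.6°, B = 59.4°; Δs = -11·(0.1279 − sin(2π·0.1279)/(2π)) = -0.1468; s = 21.0000 − 0.1468 = 20.8532
θ = 98.6° falls in segment 2 (78.6° to 138°, cycloidal, h = -11): β = 98.6 − 78.6 = 20°, B = 59.4°; Δs = -11·(0.3367 − sin(2π·0.3367)/(2π)) = -2.2064; s = 21.0000 − 2.2064 = 18.7936
segment 2 (78.6° to 138°, cycloidal, h = -11) is passed completely: s = 21.0000 + (-11) = 10.0000
segment 3 (138° to 176.7°, dwell): s unchanged at 10.0000
segment 4 (176.7° to 210.5°, cycloidal, h = 17) is passed completely: s = 10.0000 + (17) = 27.0000
θ = 242.6° falls in segment 5 (210.5° to 320.1°, simple-harmonic, h = -11): β = 242.6 − 210.5 = 32.1°, B = 109.6°; Δs = -11/2·(1 − cos(π·0.2929)) = -2.1685; s = 27.0000 − 2.1685 = 24.8315
θ = 287° falls in segment 5 (210.5° to 320.1°, simple-harmonic, h = -11): β = 287 − 210.5 = 76.5°, B = 109.6°; Δs = -11/2·(1 − cos(π·0.6980)) = -8.7047; s = 27.0000 − 8.7047 = 18.2953
θ=86.2°: R = R0 + s = 32 + 20.8532 = 52.8532
θ=98.6°: R = R0 + s = 32 + 18.7936 = 50.7936
θ=242.6°: R = R0 + s = 32 + 24.8315 = 56.8315
θ=287°: R = R0 + s = 32 + 18.2953 = 50.2953

θ=86.2°: 52.8532
θ=98.6°: 50.7936
θ=242.6°: 56.8315
θ=287°: 50.2953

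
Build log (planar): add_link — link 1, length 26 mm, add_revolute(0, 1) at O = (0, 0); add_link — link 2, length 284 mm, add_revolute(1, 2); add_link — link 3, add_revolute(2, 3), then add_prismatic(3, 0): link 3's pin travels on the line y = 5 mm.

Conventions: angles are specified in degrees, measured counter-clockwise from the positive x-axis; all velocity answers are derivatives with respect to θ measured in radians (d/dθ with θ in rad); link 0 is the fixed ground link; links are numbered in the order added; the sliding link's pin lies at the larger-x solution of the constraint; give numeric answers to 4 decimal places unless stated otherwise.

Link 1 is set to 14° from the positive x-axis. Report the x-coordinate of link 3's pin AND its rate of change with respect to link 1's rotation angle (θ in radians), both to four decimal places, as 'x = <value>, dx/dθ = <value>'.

geometry: r = 26 mm, L = 284 mm, e = 5 mm
crank pin P = (r cos θ, r sin θ) = (25.227689, 6.289969)
h = r sin θ − e = 6.289969 − 5 = 1.289969
x = r cos θ + √(L² − h²) = 25.227689 + 283.997070 = 309.224759
dx/dθ = −r sin θ − h·r cos θ/√(L² − h²) (θ in radians; h = 1.289969) = -6.404558

x = 309.2248, dx/dθ = -6.4046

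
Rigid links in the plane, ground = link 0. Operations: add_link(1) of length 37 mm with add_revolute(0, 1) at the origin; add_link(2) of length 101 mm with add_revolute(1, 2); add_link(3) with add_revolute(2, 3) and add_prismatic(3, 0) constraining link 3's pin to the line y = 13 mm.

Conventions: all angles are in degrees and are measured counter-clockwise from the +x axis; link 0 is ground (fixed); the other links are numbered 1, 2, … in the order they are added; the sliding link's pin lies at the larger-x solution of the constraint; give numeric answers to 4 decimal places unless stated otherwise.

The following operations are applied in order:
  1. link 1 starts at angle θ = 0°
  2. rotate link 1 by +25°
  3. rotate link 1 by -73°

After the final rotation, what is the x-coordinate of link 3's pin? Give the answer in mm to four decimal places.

geometry: r = 37 mm, L = 101 mm, e = 13 mm; θ starts at 0°
rotate link 1 by +25°: θ ← 0° +25° = 25°
rotate link 1 by -73°: θ ← 25° -73° = -48°
crank pin P = (r cos θ, r sin θ) = (24.757832, -27.496359)
h = r sin θ − e = -27.496359 − 13 = -40.496359
x = r cos θ + √(L² − h²) = 24.757832 + 92.525915 = 117.283747

117.2837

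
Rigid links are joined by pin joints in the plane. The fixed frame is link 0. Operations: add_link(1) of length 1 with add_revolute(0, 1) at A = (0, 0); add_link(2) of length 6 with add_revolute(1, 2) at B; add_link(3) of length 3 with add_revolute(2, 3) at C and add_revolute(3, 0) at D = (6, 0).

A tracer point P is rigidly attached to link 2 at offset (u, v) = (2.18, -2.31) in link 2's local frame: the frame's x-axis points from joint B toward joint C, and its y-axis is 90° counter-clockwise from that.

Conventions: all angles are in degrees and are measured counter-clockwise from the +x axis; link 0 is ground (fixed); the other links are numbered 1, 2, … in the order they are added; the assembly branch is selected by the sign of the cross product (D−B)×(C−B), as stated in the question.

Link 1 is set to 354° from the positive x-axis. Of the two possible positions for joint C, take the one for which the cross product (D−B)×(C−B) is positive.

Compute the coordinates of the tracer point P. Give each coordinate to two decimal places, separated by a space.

A=(0,0), D=(6.00,0)
B = A + 1.00·(cos354°, sin354°) = (0.9945, -0.1045)
|BD| = 5.0066
circle(B,6.00) ∩ circle(D,3.00): a=5.1997, h=2.9938
  candidates: C₊=(6.1306,2.9972) cross=14.989; C₋=(6.2556,-2.9891) cross=-14.989
  branch + wants cross > 0 → take C=(6.1306,2.9972) (cross=14.989)
ex = (C−B)/|BC| = (0.8560,0.5169); ey = (-0.5169,0.8560)
P = B + 2.18·ex + -2.31·ey = (4.0548,-0.9550)

4.05 -0.95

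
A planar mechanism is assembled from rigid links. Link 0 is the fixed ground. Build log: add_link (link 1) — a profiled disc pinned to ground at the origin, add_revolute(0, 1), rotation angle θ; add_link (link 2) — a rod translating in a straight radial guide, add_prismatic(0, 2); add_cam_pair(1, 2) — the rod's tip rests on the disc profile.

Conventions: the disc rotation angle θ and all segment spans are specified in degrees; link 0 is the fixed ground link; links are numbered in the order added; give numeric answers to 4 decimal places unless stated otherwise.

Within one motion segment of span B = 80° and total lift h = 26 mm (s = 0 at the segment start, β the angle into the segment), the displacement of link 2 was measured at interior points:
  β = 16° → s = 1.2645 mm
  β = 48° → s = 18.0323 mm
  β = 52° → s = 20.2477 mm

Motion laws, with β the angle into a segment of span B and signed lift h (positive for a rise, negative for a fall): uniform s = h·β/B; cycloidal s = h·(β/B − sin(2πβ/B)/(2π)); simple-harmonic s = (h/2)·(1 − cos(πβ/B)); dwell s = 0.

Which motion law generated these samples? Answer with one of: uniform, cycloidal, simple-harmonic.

candidates at β/B = r: uniform s = h·r (linear in β); cycloidal s = h·(r − sin(2πr)/(2π)); simple-harmonic s = (h/2)(1 − cos(πr))
β=16°: printed 1.2645 | uniform 5.2000, cycloidal 1.2645, simple-harmonic 2.4828
β=48°: printed 18.0323 | uniform 15.6000, cycloidal 18.0323, simple-harmonic 17.0172
β=52°: printed 20.2477 | uniform 16.9000, cycloidal 20.2477, simple-harmonic 18.9019
only one law matches every sample → cycloidal

cycloidal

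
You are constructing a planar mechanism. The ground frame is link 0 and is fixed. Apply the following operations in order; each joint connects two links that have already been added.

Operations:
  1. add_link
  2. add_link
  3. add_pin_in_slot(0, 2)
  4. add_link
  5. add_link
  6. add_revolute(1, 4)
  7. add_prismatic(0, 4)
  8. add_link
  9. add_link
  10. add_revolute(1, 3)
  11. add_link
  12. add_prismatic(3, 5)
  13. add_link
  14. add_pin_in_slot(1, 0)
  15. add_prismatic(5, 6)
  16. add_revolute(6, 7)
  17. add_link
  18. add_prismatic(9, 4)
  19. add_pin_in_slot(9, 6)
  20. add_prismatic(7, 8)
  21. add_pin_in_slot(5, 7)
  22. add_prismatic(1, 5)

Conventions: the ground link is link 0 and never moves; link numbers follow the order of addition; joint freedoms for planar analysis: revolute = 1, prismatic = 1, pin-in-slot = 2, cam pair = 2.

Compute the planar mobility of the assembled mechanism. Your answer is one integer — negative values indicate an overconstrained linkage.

ground; <1,0,0>
#1 <2,0,0>
#2 <3,0,0>
PS:0↔2 J2 <3,0,1>
#3 <4,0,1>
#4 <5,0,1>
R:1↔4 J1 <5,1,1>
P:0↔4 J1 <5,2,1>
#5 <6,2,1>
#6 <7,2,1>
R:1↔3 J1 <7,3,1>
#7 <8,3,1>
P:3↔5 J1 <8,4,1>
#8 <9,4,1>
PS:1↔0 J2 <9,4,2>
P:5↔6 J1 <9,5,2>
R:6↔7 J1 <9,6,2>
#9 <10,6,2>
P:9↔4 J1 <10,7,2>
PS:9↔6 J2 <10,7,3>
P:7↔8 J1 <10,8,3>
PS:5↔7 J2 <10,8,4>
P:1↔5 J1 <10,9,4>
3×9 − 2×9 − 1×4 = 5

M = 5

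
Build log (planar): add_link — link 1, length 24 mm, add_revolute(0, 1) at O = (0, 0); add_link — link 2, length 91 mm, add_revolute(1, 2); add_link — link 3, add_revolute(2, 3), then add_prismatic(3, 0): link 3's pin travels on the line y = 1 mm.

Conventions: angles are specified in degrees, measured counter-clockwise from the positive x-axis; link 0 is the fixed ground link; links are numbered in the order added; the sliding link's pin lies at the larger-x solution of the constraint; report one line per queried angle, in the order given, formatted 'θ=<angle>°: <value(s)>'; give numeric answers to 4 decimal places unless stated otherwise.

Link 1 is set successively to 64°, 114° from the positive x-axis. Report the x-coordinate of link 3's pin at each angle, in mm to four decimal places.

geometry: r = 24 mm, L = 91 mm, e = 1 mm
θ=64°: crank pin P = (r cos θ, r sin θ) = (10.520908, 21.571057)
θ=64°: h = r sin θ − e = 21.571057 − 1 = 20.571057
θ=64°: x = r cos θ + √(L² − h²) = 10.520908 + 88.644411 = 99.165319
θ=114°: crank pin P = (r cos θ, r sin θ) = (-9.761679, 21.925091)
θ=114°: h = r sin θ − e = 21.925091 − 1 = 20.925091
θ=114°: x = r cos θ + √(L² − h²) = -9.761679 + 88.561507 = 78.799828

θ=64°: 99.1653
θ=114°: 78.7998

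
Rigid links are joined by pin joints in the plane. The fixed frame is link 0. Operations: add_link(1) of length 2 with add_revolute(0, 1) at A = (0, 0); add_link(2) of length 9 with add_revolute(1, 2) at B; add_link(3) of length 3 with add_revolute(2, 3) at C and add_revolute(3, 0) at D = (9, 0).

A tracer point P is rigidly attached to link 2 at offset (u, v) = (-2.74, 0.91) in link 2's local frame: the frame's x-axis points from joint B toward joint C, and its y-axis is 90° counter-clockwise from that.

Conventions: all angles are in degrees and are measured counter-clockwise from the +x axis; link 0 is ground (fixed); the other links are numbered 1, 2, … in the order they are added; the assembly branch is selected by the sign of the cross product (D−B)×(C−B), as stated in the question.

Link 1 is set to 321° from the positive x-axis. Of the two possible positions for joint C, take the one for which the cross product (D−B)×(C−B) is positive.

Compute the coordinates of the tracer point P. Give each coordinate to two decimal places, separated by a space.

A=(0,0), D=(9.00,0)
B = A + 2.00·(cos321°, sin321°) = (1.5543, -1.2586)
|BD| = 7.5513
circle(B,9.00) ∩ circle(D,3.00): a=8.5430, h=2.8313
  candidates: C₊=(9.5059,2.9570) cross=21.380; C₋=(10.4497,-2.6264) cross=-21.380
  branch + wants cross > 0 → take C=(9.5059,2.9570) (cross=21.380)
ex = (C−B)/|BC| = (0.8835,0.4684); ey = (-0.4684,0.8835)
P = B + -2.74·ex + 0.91·ey = (-1.2928,-1.7381)

-1.29 -1.74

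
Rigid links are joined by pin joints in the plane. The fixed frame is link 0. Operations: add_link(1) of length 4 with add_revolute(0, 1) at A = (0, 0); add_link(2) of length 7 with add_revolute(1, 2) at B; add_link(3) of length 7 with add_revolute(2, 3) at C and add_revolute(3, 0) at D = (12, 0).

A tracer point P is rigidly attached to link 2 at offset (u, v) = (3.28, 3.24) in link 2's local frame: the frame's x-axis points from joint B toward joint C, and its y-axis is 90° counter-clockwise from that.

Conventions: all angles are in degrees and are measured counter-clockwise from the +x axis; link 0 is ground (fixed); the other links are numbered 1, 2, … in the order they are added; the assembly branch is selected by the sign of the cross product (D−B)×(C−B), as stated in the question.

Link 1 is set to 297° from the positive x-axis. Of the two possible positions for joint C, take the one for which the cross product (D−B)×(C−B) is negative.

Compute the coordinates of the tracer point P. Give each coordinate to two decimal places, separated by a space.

A=(0,0), D=(12.00,0)
B = A + 4.00·(cos297°, sin297°) = (1.8160, -3.5640)
|BD| = 10.7897
circle(B,7.00) ∩ circle(D,7.00): a=5.3948, h=4.4605
  candidates: C₊=(5.4346,2.4281) cross=48.127; C₋=(8.3814,-5.9921) cross=-48.127
  branch - wants cross < 0 → take C=(8.3814,-5.9921) (cross=-48.127)
ex = (C−B)/|BC| = (0.9379,-0.3469); ey = (0.3469,0.9379)
P = B + 3.28·ex + 3.24·ey = (6.0162,-1.6629)

6.02 -1.66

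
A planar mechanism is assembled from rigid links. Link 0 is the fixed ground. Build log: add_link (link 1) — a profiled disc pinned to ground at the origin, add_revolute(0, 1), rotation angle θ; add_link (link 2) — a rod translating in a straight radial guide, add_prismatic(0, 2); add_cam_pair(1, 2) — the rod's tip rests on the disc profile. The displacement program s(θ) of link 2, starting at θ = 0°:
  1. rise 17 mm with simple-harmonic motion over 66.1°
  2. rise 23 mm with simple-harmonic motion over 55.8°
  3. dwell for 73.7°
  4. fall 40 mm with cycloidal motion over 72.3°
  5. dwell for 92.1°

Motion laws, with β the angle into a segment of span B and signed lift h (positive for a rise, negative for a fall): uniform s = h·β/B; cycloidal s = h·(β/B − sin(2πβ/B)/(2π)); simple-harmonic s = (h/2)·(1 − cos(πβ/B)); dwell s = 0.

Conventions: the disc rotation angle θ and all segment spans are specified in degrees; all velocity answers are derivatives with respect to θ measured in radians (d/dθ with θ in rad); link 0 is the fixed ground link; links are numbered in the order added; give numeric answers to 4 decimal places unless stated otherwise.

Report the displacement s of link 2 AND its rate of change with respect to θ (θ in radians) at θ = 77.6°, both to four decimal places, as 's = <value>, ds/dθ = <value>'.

seg 1 [0°–66.1°] simple-harmonic, h=17: full span → s += 17 → s = 17.0000
seg 2 [66.1°–121.9°] simple-harmonic, h=23: θ=77.6° here. β=11.5, B=55.8. 23/2·(1 − cos(π·0.2061)) = 2.3274 → s = 19.3274
velocity in seg [66.1°–121.9°] (simple-harmonic), θ in radians: β = 11.5° = 0.2007 rad, B = 55.8° = 0.9739 rad; ds/dθ = (πh/(2B)) sin(πβ/B) = (π·23/(2·0.9739)) sin(π·0.2061) = 22.375405 mm/rad

s = 19.3274, ds/dθ = 22.3754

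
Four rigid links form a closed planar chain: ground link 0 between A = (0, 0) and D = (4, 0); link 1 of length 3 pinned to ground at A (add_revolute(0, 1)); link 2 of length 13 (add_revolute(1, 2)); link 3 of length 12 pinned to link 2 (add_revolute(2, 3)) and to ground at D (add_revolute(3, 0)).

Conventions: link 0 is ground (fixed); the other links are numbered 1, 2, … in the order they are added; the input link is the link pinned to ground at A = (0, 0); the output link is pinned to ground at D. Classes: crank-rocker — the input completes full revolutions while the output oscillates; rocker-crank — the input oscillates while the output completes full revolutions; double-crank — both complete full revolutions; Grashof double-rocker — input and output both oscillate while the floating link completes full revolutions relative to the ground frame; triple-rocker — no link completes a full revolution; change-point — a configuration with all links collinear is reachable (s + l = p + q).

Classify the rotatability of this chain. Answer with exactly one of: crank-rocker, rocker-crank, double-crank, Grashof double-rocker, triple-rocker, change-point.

lengths: ground=4, input=3, coupler=13, output=12
sorted: s=3 (shortest), l=13 (longest), p+q=16
s + l = 16 vs p + q = 16
s + l = p + q → change-point (collinear configuration reachable)

change-point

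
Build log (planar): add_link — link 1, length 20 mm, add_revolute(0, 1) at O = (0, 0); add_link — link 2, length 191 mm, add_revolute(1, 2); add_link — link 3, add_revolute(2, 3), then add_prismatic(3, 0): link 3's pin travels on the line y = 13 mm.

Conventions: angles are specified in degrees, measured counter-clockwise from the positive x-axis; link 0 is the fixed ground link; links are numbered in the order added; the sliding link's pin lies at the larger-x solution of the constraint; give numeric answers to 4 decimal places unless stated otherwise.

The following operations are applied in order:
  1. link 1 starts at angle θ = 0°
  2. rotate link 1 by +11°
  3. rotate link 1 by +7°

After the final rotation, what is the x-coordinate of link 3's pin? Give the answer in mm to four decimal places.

geometry: r = 20 mm, L = 191 mm, e = 13 mm; θ starts at 0°
rotate link 1 by +11°: θ ← 0° +11° = 11°
rotate link 1 by +7°: θ ← 11° +7° = 18°
crank pin P = (r cos θ, r sin θ) = (19.021130, 6.180340)
h = r sin θ − e = 6.180340 − 13 = -6.819660
x = r cos θ + √(L² − h²) = 19.021130 + 190.878213 = 209.899343

209.8993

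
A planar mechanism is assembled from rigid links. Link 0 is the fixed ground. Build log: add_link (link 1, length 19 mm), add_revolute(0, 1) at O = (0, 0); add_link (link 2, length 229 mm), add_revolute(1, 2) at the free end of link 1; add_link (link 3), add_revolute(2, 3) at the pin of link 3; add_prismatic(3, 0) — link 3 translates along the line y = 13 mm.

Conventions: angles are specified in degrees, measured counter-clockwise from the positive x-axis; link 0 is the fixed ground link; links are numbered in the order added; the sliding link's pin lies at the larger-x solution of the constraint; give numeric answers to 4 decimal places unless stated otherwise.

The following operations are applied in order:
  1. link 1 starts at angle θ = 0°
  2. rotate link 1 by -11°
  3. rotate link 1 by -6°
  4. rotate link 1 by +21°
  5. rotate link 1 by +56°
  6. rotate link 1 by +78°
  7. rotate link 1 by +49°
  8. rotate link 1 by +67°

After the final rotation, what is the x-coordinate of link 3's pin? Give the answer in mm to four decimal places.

geometry: r = 19 mm, L = 229 mm, e = 13 mm; θ starts at 0°
rotate link 1 by -11°: θ ← 0° -11° = -11°
rotate link 1 by -6°: θ ← -11° -6° = -17°
rotate link 1 by +21°: θ ← -17° +21° = 4°
rotate link 1 by +56°: θ ← 4° +56° = 60°
rotate link 1 by +78°: θ ← 60° +78° = 138°
rotate link 1 by +49°: θ ← 138° +49° = 187°
rotate link 1 by +67°: θ ← 187° +67° = 254°
crank pin P = (r cos θ, r sin θ) = (-5.237110, -18.263972)
h = r sin θ − e = -18.263972 − 13 = -31.263972
x = r cos θ + √(L² − h²) = -5.237110 + 226.855822 = 221.618712

221.6187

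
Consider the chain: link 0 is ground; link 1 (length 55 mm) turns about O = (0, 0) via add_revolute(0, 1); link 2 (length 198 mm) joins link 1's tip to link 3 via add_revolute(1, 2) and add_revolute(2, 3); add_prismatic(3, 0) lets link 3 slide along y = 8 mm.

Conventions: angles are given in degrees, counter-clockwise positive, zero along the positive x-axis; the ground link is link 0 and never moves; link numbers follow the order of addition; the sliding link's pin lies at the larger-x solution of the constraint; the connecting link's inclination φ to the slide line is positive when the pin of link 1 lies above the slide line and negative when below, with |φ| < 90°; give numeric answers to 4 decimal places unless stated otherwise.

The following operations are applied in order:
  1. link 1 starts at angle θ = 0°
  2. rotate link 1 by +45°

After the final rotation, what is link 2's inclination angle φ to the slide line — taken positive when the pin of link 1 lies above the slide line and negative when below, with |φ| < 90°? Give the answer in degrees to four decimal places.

geometry: r = 55 mm, L = 198 mm, e = 8 mm; θ starts at 0°
rotate link 1 by +45°: θ ← 0° +45° = 45°
h = r sin θ − e = 38.890873 − 8 = 30.890873
sin φ = h / L = 30.890873 / 198 = 0.15601451
φ = arcsin(0.15601451) = 8.975639°

8.9756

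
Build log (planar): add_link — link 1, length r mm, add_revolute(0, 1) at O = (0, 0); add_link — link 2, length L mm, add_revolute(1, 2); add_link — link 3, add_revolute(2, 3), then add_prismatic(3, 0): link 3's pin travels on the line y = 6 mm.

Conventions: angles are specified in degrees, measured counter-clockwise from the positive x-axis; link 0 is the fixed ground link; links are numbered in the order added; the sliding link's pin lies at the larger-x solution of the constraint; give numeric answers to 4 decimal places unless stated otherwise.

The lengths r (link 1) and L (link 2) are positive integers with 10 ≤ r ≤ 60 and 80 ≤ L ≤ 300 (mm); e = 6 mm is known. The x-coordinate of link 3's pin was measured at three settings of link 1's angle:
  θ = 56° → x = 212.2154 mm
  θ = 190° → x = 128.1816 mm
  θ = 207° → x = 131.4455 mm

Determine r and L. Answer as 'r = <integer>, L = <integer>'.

constraint per measurement: (x − r cos θ)² + (r sin θ − e)² = L²
subtracting the θ₁ and θ₂ equations cancels the r² and L² terms:
r = (x₁² − x₂²) / (2[(x₁cos θ₁ + e sin θ₁) − (x₂cos θ₂ + e sin θ₂)]) = 57.0000 → r = 57
L² = (x₁ − r cos θ₁)² + (r sin θ₁ − e)² = 34225.0089 → L = 185.0000 → L = 185
check at θ₃=207°: x = 131.4455 (printed 131.4455) ✓

r = 57, L = 185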